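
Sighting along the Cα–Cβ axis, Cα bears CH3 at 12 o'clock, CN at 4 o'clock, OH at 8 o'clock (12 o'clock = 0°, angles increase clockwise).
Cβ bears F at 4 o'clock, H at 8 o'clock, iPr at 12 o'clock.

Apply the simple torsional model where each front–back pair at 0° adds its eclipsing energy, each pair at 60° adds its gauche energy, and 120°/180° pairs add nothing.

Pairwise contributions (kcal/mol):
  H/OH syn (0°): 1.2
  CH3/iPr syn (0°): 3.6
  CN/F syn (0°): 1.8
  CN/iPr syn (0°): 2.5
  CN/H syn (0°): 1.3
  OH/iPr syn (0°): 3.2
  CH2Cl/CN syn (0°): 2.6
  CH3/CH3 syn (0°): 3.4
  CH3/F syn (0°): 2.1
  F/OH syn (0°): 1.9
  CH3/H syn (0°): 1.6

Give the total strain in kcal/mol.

6.6 kcal/mol

This conformer (eclipsed): CH3(0°)/iPr(0°) eclipsed 3.6; CN(120°)/F(120°) eclipsed 1.8; OH(240°)/H(240°) eclipsed 1.2 → 6.6 kcal/mol.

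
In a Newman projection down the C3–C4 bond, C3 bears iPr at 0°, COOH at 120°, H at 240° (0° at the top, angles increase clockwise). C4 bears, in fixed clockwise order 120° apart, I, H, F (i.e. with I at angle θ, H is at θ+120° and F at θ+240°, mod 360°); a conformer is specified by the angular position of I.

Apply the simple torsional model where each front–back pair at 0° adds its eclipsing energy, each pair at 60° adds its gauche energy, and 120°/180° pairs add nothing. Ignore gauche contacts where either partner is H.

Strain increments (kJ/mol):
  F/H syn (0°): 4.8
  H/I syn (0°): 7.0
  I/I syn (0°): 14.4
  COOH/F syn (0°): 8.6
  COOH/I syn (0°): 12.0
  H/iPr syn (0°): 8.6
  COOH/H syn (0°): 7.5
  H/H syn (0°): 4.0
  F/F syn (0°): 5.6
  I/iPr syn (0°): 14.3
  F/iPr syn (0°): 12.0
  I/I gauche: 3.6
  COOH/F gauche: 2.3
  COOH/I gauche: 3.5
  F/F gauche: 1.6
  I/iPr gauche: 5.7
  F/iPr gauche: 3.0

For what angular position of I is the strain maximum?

I at 0° (eclipsed): iPr(0°)/I(0°) eclipsed 14.3; COOH(120°)/H(120°) eclipsed 7.5; H(240°)/F(240°) eclipsed 4.8 → 26.6 kJ/mol.
I at 60° (staggered): iPr(0°)/I(60°) gauche 5.7; iPr(0°)/F(300°) gauche 3.0; COOH(120°)/I(60°) gauche 3.5 → 12.2 kJ/mol.
I at 120° (eclipsed): iPr(0°)/F(0°) eclipsed 12.0; COOH(120°)/I(120°) eclipsed 12.0; H(240°)/H(240°) eclipsed 4.0 → 28.0 kJ/mol.
I at 180° (staggered): iPr(0°)/F(60°) gauche 3.0; COOH(120°)/I(180°) gauche 3.5; COOH(120°)/F(60°) gauche 2.3 → 8.8 kJ/mol.
I at 240° (eclipsed): iPr(0°)/H(0°) eclipsed 8.6; COOH(120°)/F(120°) eclipsed 8.6; H(240°)/I(240°) eclipsed 7.0 → 24.2 kJ/mol.
I at 300° (staggered): iPr(0°)/I(300°) gauche 5.7; COOH(120°)/F(180°) gauche 2.3 → 8.0 kJ/mol.
The maximum (28.0 kJ/mol) occurs with I at 120°.

120°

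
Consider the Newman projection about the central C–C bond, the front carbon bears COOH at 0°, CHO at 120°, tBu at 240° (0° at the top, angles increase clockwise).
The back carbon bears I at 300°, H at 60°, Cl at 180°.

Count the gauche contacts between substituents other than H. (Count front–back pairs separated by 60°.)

Non-H gauche pairs: COOH(0°)/I(300°); CHO(120°)/Cl(180°); tBu(240°)/I(300°); tBu(240°)/Cl(180°) — 4 interactions.

4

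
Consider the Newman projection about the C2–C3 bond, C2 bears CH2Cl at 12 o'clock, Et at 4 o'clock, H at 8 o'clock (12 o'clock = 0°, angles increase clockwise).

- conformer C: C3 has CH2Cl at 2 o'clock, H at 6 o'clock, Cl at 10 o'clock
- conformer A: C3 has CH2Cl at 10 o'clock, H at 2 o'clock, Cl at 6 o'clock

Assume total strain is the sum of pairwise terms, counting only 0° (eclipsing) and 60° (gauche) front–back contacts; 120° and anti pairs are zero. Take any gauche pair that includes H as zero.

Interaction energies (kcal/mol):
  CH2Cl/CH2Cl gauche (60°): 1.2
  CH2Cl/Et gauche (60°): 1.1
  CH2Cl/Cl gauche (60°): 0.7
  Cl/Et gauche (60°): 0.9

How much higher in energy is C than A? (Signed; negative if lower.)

C (staggered): CH2Cl–CH2Cl gauche, CH2Cl–Cl gauche, Et–CH2Cl gauche; 1.2 + 0.7 + 1.1 = 3.0 kcal/mol.
A (staggered): CH2Cl–CH2Cl gauche, Et–Cl gauche; 1.2 + 0.9 = 2.1 kcal/mol.
E(C) − E(A) = 3.0 − 2.1 = +0.9 kcal/mol.

+0.9 kcal/mol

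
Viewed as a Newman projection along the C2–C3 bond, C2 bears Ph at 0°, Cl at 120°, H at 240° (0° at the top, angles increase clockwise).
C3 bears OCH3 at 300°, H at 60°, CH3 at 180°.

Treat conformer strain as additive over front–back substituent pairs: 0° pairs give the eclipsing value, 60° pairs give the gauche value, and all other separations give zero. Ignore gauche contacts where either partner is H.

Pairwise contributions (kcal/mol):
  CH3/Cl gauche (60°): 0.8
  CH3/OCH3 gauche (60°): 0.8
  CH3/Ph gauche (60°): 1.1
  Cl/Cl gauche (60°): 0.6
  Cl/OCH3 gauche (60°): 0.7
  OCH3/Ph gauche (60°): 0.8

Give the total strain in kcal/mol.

This conformer (staggered): Ph(0°)/OCH3(300°) gauche 0.8; Cl(120°)/CH3(180°) gauche 0.8 → 1.6 kcal/mol.

1.6 kcal/mol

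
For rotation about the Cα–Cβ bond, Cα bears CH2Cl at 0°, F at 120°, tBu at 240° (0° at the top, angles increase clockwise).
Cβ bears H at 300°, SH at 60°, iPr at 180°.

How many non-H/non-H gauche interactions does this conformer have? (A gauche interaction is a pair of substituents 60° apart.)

4

Non-H gauche pairs: CH2Cl(0°)/SH(60°); F(120°)/SH(60°); F(120°)/iPr(180°); tBu(240°)/iPr(180°) — 4 interactions.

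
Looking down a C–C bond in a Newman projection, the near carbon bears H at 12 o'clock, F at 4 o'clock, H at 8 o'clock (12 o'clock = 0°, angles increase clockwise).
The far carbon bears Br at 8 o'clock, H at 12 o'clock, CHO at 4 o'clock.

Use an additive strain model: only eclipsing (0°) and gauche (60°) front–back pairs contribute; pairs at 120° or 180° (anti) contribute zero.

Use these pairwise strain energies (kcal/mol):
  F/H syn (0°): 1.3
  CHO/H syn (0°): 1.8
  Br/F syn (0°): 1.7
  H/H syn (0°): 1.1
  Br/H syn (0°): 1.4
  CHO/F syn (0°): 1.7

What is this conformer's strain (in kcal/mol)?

This conformer (eclipsed): H–H eclipsed, F–CHO eclipsed, H–Br eclipsed; 1.1 + 1.7 + 1.4 = 4.2 kcal/mol.

4.2 kcal/mol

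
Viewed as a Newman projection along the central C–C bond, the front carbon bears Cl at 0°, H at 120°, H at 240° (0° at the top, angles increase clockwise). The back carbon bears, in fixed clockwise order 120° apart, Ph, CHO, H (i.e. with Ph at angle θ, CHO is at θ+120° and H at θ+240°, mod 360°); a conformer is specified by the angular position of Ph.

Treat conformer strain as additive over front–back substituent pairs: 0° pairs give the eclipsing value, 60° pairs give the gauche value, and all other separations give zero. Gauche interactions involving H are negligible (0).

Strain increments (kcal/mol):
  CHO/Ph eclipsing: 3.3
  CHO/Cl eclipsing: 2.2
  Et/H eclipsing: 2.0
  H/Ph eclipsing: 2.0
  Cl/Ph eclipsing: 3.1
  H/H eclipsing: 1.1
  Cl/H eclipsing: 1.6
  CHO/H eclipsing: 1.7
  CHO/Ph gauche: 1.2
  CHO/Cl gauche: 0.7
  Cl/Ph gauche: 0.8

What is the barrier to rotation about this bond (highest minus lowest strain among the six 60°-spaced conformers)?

Ph at 0° (eclipsed): Cl(0°)/Ph(0°) eclipsed 3.1; H(120°)/CHO(120°) eclipsed 1.7; H(240°)/H(240°) eclipsed 1.1 → 5.9 kcal/mol.
Ph at 60° (staggered): Cl(0°)/Ph(60°) gauche 0.8 → 0.8 kcal/mol.
Ph at 120° (eclipsed): Cl(0°)/H(0°) eclipsed 1.6; H(120°)/Ph(120°) eclipsed 2.0; H(240°)/CHO(240°) eclipsed 1.7 → 5.3 kcal/mol.
Ph at 180° (staggered): Cl(0°)/CHO(300°) gauche 0.7 → 0.7 kcal/mol.
Ph at 240° (eclipsed): Cl(0°)/CHO(0°) eclipsed 2.2; H(120°)/H(120°) eclipsed 1.1; H(240°)/Ph(240°) eclipsed 2.0 → 5.3 kcal/mol.
Ph at 300° (staggered): Cl(0°)/Ph(300°) gauche 0.8; Cl(0°)/CHO(60°) gauche 0.7 → 1.5 kcal/mol.
Max at 0° (5.9 kcal/mol), min at 180° (0.7 kcal/mol); barrier = 5.2 kcal/mol.

5.2 kcal/mol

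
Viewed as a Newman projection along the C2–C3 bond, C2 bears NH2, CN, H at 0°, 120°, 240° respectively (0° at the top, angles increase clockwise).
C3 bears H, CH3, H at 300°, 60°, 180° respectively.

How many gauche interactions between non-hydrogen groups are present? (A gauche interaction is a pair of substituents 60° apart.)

Non-H gauche pairs: NH2(0°)/CH3(60°); CN(120°)/CH3(60°) — 2 interactions.

2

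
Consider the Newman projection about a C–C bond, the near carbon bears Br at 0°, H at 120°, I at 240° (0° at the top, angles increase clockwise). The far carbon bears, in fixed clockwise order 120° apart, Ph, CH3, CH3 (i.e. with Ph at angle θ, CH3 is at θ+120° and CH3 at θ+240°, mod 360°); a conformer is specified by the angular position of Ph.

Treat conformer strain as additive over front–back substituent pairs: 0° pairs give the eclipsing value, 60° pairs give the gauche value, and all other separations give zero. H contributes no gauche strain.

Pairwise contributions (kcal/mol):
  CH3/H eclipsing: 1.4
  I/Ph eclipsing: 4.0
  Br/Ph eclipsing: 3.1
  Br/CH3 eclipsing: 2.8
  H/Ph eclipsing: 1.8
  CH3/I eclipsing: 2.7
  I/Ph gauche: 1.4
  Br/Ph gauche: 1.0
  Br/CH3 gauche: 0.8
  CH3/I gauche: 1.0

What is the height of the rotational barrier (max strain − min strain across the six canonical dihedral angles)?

4.4 kcal/mol

Ph at 0° (eclipsed): Br–Ph eclipsed, H–CH3 eclipsed, I–CH3 eclipsed; 3.1 + 1.4 + 2.7 = 7.2 kcal/mol.
Ph at 60° (staggered): Br–Ph gauche, Br–CH3 gauche, I–CH3 gauche, I–CH3 gauche; 1.0 + 0.8 + 1.0 + 1.0 = 3.8 kcal/mol.
Ph at 120° (eclipsed): Br–CH3 eclipsed, H–Ph eclipsed, I–CH3 eclipsed; 2.8 + 1.8 + 2.7 = 7.3 kcal/mol.
Ph at 180° (staggered): Br–CH3 gauche, Br–CH3 gauche, I–Ph gauche, I–CH3 gauche; 0.8 + 0.8 + 1.4 + 1.0 = 4.0 kcal/mol.
Ph at 240° (eclipsed): Br–CH3 eclipsed, H–CH3 eclipsed, I–Ph eclipsed; 2.8 + 1.4 + 4.0 = 8.2 kcal/mol.
Ph at 300° (staggered): Br–Ph gauche, Br–CH3 gauche, I–Ph gauche, I–CH3 gauche; 1.0 + 0.8 + 1.4 + 1.0 = 4.2 kcal/mol.
Max at 240° (8.2 kcal/mol), min at 60° (3.8 kcal/mol); barrier = 4.4 kcal/mol.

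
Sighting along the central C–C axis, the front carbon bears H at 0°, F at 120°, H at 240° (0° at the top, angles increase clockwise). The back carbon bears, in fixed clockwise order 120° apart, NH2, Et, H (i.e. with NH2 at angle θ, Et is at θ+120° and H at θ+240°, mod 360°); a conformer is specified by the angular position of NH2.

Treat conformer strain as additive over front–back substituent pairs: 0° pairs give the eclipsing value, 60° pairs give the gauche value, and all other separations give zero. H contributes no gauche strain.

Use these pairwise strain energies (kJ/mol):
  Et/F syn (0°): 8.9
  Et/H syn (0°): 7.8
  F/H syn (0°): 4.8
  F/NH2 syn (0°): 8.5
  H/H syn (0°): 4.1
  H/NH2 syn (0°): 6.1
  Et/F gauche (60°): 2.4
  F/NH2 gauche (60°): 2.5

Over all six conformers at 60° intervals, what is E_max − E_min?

18.0 kJ/mol

NH2 at 0° is eclipsed. H at 0° is eclipsed with NH2 at 0° (6.1); F at 120° is eclipsed with Et at 120° (8.9); H at 240° is eclipsed with H at 240° (4.1). Total 19.1 kJ/mol.
NH2 at 60° is staggered. F at 120° is gauche with NH2 at 60° (2.5); F at 120° is gauche with Et at 180° (2.4). Total 4.9 kJ/mol.
NH2 at 120° is eclipsed. H at 0° is eclipsed with H at 0° (4.1); F at 120° is eclipsed with NH2 at 120° (8.5); H at 240° is eclipsed with Et at 240° (7.8). Total 20.4 kJ/mol.
NH2 at 180° is staggered. F at 120° is gauche with NH2 at 180° (2.5). Total 2.5 kJ/mol.
NH2 at 240° is eclipsed. H at 0° is eclipsed with Et at 0° (7.8); F at 120° is eclipsed with H at 120° (4.8); H at 240° is eclipsed with NH2 at 240° (6.1). Total 18.7 kJ/mol.
NH2 at 300° is staggered. F at 120° is gauche with Et at 60° (2.4). Total 2.4 kJ/mol.
Max at 120° (20.4 kJ/mol), min at 300° (2.4 kJ/mol); barrier = 18.0 kJ/mol.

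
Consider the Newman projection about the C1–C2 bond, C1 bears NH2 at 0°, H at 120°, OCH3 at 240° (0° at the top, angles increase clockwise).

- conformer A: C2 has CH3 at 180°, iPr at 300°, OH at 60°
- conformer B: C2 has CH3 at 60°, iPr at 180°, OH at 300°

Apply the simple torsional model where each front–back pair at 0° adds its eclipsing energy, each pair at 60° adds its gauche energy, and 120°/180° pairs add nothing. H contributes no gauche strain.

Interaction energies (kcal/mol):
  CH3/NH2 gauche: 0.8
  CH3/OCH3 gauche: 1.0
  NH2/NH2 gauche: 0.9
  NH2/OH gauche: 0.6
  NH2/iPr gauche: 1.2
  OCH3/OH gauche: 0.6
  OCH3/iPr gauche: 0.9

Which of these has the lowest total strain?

A (staggered): NH2(0°)/iPr(300°) gauche 1.2; NH2(0°)/OH(60°) gauche 0.6; OCH3(240°)/CH3(180°) gauche 1.0; OCH3(240°)/iPr(300°) gauche 0.9 → 3.7 kcal/mol.
B (staggered): NH2(0°)/CH3(60°) gauche 0.8; NH2(0°)/OH(300°) gauche 0.6; OCH3(240°)/iPr(180°) gauche 0.9; OCH3(240°)/OH(300°) gauche 0.6 → 2.9 kcal/mol.
B has the lowest total (2.9 kcal/mol).

B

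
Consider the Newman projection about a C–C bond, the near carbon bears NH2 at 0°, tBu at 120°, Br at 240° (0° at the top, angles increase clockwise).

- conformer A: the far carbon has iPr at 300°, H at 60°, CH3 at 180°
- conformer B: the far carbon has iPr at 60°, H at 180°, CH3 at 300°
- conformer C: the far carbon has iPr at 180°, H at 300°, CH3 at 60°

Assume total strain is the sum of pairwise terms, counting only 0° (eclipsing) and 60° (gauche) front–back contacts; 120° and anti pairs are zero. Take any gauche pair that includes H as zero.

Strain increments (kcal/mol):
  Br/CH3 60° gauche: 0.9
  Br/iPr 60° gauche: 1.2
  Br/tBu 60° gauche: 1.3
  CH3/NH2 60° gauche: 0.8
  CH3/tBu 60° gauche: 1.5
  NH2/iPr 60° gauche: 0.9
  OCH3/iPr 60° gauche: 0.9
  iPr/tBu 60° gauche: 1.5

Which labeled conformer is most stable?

A (staggered): NH2–iPr gauche, tBu–CH3 gauche, Br–iPr gauche, Br–CH3 gauche; 0.9 + 1.5 + 1.2 + 0.9 = 4.5 kcal/mol.
B (staggered): NH2–iPr gauche, NH2–CH3 gauche, tBu–iPr gauche, Br–CH3 gauche; 0.9 + 0.8 + 1.5 + 0.9 = 4.1 kcal/mol.
C (staggered): NH2–CH3 gauche, tBu–iPr gauche, tBu–CH3 gauche, Br–iPr gauche; 0.8 + 1.5 + 1.5 + 1.2 = 5.0 kcal/mol.
B has the lowest total (4.1 kcal/mol).

B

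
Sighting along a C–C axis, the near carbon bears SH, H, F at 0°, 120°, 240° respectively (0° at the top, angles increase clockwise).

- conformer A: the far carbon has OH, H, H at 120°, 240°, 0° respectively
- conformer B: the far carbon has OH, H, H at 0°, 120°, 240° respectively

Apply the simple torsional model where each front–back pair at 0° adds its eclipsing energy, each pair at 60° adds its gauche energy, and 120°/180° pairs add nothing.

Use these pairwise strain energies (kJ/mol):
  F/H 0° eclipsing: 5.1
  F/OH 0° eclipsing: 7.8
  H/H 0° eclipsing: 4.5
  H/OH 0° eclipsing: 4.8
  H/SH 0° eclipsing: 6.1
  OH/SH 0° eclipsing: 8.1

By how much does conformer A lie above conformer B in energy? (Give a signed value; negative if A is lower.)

-1.7 kJ/mol

A (eclipsed): SH(0°)/H(0°) eclipsed 6.1; H(120°)/OH(120°) eclipsed 4.8; F(240°)/H(240°) eclipsed 5.1 → 16.0 kJ/mol.
B (eclipsed): SH(0°)/OH(0°) eclipsed 8.1; H(120°)/H(120°) eclipsed 4.5; F(240°)/H(240°) eclipsed 5.1 → 17.7 kJ/mol.
E(A) − E(B) = 16.0 − 17.7 = -1.7 kJ/mol.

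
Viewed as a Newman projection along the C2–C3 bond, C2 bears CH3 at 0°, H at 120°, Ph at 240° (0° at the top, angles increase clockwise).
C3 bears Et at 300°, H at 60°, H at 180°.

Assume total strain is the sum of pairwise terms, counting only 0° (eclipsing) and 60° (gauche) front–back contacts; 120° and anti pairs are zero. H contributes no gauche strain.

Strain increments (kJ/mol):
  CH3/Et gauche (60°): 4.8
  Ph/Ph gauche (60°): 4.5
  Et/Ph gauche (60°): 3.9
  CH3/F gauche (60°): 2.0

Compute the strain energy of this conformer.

8.7 kJ/mol

This conformer is staggered. CH3 at 0° is gauche with Et at 300° (4.8); Ph at 240° is gauche with Et at 300° (3.9). Total 8.7 kJ/mol.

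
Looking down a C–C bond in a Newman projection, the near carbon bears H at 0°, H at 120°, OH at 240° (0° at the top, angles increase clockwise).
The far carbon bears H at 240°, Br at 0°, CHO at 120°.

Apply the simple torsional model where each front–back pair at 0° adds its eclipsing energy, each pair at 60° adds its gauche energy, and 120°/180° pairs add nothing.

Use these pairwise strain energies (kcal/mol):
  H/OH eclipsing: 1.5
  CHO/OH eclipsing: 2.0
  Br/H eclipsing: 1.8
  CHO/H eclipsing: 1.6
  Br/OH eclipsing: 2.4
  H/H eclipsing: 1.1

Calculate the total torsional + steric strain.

This conformer (eclipsed): H–Br eclipsed, H–CHO eclipsed, OH–H eclipsed; 1.8 + 1.6 + 1.5 = 4.9 kcal/mol.

4.9 kcal/mol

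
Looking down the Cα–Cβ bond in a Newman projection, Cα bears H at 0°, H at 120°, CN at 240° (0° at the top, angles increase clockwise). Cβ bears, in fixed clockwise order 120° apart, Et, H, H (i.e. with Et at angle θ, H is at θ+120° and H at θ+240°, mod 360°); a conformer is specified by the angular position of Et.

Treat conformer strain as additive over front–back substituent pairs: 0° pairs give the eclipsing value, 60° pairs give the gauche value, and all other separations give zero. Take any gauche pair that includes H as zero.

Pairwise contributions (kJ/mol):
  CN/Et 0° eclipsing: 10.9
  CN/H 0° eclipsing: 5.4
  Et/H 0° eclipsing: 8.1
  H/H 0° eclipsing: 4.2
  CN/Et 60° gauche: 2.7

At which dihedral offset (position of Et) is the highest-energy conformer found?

240°

Et at 0° is eclipsed. H at 0° is eclipsed with Et at 0° (8.1); H at 120° is eclipsed with H at 120° (4.2); CN at 240° is eclipsed with H at 240° (5.4). Total 17.7 kJ/mol.
Et at 60° (staggered): no non-H gauche contacts → 0.0 kJ/mol.
Et at 120° is eclipsed. H at 0° is eclipsed with H at 0° (4.2); H at 120° is eclipsed with Et at 120° (8.1); CN at 240° is eclipsed with H at 240° (5.4). Total 17.7 kJ/mol.
Et at 180° is staggered. CN at 240° is gauche with Et at 180° (2.7). Total 2.7 kJ/mol.
Et at 240° is eclipsed. H at 0° is eclipsed with H at 0° (4.2); H at 120° is eclipsed with H at 120° (4.2); CN at 240° is eclipsed with Et at 240° (10.9). Total 19.3 kJ/mol.
Et at 300° is staggered. CN at 240° is gauche with Et at 300° (2.7). Total 2.7 kJ/mol.
The maximum (19.3 kJ/mol) occurs with Et at 240°.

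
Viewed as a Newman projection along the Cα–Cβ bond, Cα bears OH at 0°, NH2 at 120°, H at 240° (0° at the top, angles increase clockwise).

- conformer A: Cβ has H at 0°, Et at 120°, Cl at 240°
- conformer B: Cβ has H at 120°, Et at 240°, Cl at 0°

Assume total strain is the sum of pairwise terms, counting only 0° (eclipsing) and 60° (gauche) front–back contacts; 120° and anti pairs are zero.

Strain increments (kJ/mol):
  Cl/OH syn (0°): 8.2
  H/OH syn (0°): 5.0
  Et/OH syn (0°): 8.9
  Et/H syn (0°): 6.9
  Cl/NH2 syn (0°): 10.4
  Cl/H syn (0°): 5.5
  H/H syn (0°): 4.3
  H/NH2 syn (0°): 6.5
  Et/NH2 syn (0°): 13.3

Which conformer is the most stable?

A is eclipsed. OH at 0° is eclipsed with H at 0° (5.0); NH2 at 120° is eclipsed with Et at 120° (13.3); H at 240° is eclipsed with Cl at 240° (5.5). Total 23.8 kJ/mol.
B is eclipsed. OH at 0° is eclipsed with Cl at 0° (8.2); NH2 at 120° is eclipsed with H at 120° (6.5); H at 240° is eclipsed with Et at 240° (6.9). Total 21.6 kJ/mol.
B has the lowest total (21.6 kJ/mol).

B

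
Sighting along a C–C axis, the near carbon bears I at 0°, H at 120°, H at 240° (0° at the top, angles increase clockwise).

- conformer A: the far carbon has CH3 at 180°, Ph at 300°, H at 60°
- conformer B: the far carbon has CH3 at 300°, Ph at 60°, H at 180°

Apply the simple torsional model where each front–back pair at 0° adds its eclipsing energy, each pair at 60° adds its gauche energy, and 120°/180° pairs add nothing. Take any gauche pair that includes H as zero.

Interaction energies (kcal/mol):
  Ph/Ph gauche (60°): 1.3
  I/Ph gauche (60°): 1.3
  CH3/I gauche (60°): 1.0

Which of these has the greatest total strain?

A (staggered): I–Ph gauche; 1.3 = 1.3 kcal/mol.
B (staggered): I–CH3 gauche, I–Ph gauche; 1.0 + 1.3 = 2.3 kcal/mol.
B has the highest total (2.3 kcal/mol).

B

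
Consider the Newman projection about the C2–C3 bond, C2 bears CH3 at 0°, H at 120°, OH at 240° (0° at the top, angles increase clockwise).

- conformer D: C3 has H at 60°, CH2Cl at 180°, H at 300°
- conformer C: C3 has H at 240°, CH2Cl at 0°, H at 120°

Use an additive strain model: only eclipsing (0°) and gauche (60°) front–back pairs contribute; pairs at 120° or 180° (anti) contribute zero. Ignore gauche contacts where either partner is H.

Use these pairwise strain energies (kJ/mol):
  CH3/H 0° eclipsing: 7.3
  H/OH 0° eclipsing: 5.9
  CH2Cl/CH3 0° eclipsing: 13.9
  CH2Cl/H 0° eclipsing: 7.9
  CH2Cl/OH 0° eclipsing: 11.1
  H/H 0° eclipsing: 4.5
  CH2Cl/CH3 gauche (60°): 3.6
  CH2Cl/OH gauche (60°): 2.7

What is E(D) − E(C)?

-21.6 kJ/mol

D (staggered): OH(240°)/CH2Cl(180°) gauche 2.7 → 2.7 kJ/mol.
C (eclipsed): CH3(0°)/CH2Cl(0°) eclipsed 13.9; H(120°)/H(120°) eclipsed 4.5; OH(240°)/H(240°) eclipsed 5.9 → 24.3 kJ/mol.
E(D) − E(C) = 2.7 − 24.3 = -21.6 kJ/mol.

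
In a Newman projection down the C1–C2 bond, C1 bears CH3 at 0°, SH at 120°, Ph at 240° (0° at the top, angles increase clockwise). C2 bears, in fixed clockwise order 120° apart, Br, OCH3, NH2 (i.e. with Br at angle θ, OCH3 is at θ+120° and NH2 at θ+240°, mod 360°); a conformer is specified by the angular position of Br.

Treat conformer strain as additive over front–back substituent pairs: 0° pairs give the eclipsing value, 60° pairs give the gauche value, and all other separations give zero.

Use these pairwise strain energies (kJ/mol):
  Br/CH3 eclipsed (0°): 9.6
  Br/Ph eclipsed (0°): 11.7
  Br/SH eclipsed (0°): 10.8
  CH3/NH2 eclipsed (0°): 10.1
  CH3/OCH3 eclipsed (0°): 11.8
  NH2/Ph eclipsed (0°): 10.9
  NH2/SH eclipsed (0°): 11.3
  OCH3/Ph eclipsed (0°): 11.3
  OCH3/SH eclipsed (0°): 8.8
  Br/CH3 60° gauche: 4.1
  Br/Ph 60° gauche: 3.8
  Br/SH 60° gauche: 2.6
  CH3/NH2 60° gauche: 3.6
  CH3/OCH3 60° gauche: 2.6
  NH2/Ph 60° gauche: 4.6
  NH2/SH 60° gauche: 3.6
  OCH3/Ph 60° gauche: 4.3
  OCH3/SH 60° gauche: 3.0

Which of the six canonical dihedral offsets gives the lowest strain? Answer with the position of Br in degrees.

Br at 0° (eclipsed): CH3–Br eclipsed, SH–OCH3 eclipsed, Ph–NH2 eclipsed; 9.6 + 8.8 + 10.9 = 29.3 kJ/mol.
Br at 60° (staggered): CH3–Br gauche, CH3–NH2 gauche, SH–Br gauche, SH–OCH3 gauche, Ph–OCH3 gauche, Ph–NH2 gauche; 4.1 + 3.6 + 2.6 + 3.0 + 4.3 + 4.6 = 22.2 kJ/mol.
Br at 120° (eclipsed): CH3–NH2 eclipsed, SH–Br eclipsed, Ph–OCH3 eclipsed; 10.1 + 10.8 + 11.3 = 32.2 kJ/mol.
Br at 180° (staggered): CH3–OCH3 gauche, CH3–NH2 gauche, SH–Br gauche, SH–NH2 gauche, Ph–Br gauche, Ph–OCH3 gauche; 2.6 + 3.6 + 2.6 + 3.6 + 3.8 + 4.3 = 20.5 kJ/mol.
Br at 240° (eclipsed): CH3–OCH3 eclipsed, SH–NH2 eclipsed, Ph–Br eclipsed; 11.8 + 11.3 + 11.7 = 34.8 kJ/mol.
Br at 300° (staggered): CH3–Br gauche, CH3–OCH3 gauche, SH–OCH3 gauche, SH–NH2 gauche, Ph–Br gauche, Ph–NH2 gauche; 4.1 + 2.6 + 3.0 + 3.6 + 3.8 + 4.6 = 21.7 kJ/mol.
The minimum (20.5 kJ/mol) occurs with Br at 180°.

180°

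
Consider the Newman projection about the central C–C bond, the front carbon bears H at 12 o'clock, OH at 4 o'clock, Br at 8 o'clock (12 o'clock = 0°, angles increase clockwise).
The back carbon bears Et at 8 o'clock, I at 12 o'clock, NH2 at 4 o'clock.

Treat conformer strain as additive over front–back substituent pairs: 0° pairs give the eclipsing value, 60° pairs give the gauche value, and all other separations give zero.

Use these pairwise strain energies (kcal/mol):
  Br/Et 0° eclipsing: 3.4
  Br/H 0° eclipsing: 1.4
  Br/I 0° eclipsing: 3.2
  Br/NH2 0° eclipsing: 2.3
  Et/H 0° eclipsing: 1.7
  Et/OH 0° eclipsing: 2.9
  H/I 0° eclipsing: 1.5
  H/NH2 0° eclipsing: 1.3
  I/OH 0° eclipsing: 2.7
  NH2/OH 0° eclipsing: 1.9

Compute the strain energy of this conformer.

This conformer (eclipsed): H(0°)/I(0°) eclipsed 1.5; OH(120°)/NH2(120°) eclipsed 1.9; Br(240°)/Et(240°) eclipsed 3.4 → 6.8 kcal/mol.

6.8 kcal/mol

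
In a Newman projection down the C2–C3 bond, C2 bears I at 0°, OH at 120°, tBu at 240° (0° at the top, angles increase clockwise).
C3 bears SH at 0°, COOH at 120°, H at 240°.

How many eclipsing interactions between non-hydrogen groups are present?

2

Non-H eclipsing pairs: I(0°)/SH(0°); OH(120°)/COOH(120°) — 2 interactions.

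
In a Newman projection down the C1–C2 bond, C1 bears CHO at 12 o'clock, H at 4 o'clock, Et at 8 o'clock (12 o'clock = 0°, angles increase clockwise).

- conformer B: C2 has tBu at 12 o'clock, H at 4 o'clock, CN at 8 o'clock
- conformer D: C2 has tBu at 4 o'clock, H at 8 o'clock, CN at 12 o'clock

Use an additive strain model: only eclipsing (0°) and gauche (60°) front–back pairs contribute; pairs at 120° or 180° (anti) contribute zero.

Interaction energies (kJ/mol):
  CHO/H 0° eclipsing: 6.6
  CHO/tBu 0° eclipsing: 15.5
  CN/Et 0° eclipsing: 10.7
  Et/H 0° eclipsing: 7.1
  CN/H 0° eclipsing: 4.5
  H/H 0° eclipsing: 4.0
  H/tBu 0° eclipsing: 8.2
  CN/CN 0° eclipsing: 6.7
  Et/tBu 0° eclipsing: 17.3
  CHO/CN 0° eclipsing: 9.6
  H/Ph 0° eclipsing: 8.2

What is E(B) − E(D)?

+5.3 kJ/mol

B (eclipsed): CHO(0°)/tBu(0°) eclipsed 15.5; H(120°)/H(120°) eclipsed 4.0; Et(240°)/CN(240°) eclipsed 10.7 → 30.2 kJ/mol.
D (eclipsed): CHO(0°)/CN(0°) eclipsed 9.6; H(120°)/tBu(120°) eclipsed 8.2; Et(240°)/H(240°) eclipsed 7.1 → 24.9 kJ/mol.
E(B) − E(D) = 30.2 − 24.9 = +5.3 kJ/mol.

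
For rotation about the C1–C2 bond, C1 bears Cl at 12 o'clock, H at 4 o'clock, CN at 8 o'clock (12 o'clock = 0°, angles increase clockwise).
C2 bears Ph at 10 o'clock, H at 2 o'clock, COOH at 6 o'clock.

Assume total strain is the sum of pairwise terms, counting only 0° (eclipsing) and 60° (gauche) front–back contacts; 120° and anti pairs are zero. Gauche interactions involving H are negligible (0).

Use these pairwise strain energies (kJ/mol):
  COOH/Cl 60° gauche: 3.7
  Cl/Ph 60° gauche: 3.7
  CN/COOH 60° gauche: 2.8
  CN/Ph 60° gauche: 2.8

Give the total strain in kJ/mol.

This conformer (staggered): Cl–Ph gauche, CN–Ph gauche, CN–COOH gauche; 3.7 + 2.8 + 2.8 = 9.3 kJ/mol.

9.3 kJ/mol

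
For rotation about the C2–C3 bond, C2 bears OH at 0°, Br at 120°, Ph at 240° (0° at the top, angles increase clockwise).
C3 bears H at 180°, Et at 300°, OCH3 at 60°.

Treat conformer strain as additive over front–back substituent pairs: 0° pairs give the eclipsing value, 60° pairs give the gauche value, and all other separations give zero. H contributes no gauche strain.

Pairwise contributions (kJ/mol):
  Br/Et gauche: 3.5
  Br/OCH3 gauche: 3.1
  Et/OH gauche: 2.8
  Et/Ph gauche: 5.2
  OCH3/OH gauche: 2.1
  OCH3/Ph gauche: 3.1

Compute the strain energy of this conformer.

This conformer (staggered): OH(0°)/Et(300°) gauche 2.8; OH(0°)/OCH3(60°) gauche 2.1; Br(120°)/OCH3(60°) gauche 3.1; Ph(240°)/Et(300°) gauche 5.2 → 13.2 kJ/mol.

13.2 kJ/mol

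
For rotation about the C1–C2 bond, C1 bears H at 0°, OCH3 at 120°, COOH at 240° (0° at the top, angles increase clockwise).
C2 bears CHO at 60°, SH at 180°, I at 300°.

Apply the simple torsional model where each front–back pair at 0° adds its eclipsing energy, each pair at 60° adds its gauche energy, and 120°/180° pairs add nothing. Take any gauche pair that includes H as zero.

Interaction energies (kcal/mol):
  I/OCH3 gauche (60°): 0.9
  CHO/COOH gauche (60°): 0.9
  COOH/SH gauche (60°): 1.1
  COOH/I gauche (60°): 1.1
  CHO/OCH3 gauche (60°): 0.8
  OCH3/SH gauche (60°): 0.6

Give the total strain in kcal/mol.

This conformer (staggered): OCH3(120°)/CHO(60°) gauche 0.8; OCH3(120°)/SH(180°) gauche 0.6; COOH(240°)/SH(180°) gauche 1.1; COOH(240°)/I(300°) gauche 1.1 → 3.6 kcal/mol.

3.6 kcal/mol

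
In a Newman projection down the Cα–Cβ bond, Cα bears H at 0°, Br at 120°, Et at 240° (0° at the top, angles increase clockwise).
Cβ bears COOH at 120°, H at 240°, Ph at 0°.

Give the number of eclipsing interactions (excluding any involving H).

1

Non-H eclipsing pairs: Br(120°)/COOH(120°) — 1 interaction.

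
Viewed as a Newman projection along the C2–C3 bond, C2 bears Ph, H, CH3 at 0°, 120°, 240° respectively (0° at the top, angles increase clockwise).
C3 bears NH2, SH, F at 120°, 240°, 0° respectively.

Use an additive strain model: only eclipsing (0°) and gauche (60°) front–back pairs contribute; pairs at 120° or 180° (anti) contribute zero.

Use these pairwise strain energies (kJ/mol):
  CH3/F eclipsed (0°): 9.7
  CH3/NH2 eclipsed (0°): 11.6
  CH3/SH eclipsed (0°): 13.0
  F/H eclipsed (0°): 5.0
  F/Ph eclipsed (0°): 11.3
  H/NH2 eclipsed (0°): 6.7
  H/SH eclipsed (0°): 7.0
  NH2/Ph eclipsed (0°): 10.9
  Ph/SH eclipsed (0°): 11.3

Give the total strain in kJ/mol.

This conformer is eclipsed. Ph at 0° is eclipsed with F at 0° (11.3); H at 120° is eclipsed with NH2 at 120° (6.7); CH3 at 240° is eclipsed with SH at 240° (13.0). Total 31.0 kJ/mol.

31.0 kJ/mol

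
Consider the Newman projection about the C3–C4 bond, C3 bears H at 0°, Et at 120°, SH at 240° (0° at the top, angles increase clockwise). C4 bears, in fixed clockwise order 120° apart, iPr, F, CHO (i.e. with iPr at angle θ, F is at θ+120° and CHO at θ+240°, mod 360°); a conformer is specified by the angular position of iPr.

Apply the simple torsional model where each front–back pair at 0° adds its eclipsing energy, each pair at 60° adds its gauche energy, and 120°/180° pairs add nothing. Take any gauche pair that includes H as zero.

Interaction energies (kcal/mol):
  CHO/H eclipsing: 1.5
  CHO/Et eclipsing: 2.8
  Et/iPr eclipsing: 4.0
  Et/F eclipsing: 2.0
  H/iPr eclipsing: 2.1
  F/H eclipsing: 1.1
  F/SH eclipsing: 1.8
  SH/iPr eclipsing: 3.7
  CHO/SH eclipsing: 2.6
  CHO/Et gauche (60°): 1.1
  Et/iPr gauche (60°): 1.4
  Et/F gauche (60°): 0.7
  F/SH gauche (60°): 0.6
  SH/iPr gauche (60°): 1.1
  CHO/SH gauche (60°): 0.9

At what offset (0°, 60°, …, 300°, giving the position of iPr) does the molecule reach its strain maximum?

iPr at 0° (eclipsed): H–iPr eclipsed, Et–F eclipsed, SH–CHO eclipsed; 2.1 + 2.0 + 2.6 = 6.7 kcal/mol.
iPr at 60° (staggered): Et–iPr gauche, Et–F gauche, SH–F gauche, SH–CHO gauche; 1.4 + 0.7 + 0.6 + 0.9 = 3.6 kcal/mol.
iPr at 120° (eclipsed): H–CHO eclipsed, Et–iPr eclipsed, SH–F eclipsed; 1.5 + 4.0 + 1.8 = 7.3 kcal/mol.
iPr at 180° (staggered): Et–iPr gauche, Et–CHO gauche, SH–iPr gauche, SH–F gauche; 1.4 + 1.1 + 1.1 + 0.6 = 4.2 kcal/mol.
iPr at 240° (eclipsed): H–F eclipsed, Et–CHO eclipsed, SH–iPr eclipsed; 1.1 + 2.8 + 3.7 = 7.6 kcal/mol.
iPr at 300° (staggered): Et–F gauche, Et–CHO gauche, SH–iPr gauche, SH–CHO gauche; 0.7 + 1.1 + 1.1 + 0.9 = 3.8 kcal/mol.
The maximum (7.6 kcal/mol) occurs with iPr at 240°.

240°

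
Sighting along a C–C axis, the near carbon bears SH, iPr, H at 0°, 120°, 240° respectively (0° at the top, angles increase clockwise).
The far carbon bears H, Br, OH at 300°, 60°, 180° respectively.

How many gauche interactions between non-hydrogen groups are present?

Non-H gauche pairs: SH(0°)/Br(60°); iPr(120°)/Br(60°); iPr(120°)/OH(180°) — 3 interactions.

3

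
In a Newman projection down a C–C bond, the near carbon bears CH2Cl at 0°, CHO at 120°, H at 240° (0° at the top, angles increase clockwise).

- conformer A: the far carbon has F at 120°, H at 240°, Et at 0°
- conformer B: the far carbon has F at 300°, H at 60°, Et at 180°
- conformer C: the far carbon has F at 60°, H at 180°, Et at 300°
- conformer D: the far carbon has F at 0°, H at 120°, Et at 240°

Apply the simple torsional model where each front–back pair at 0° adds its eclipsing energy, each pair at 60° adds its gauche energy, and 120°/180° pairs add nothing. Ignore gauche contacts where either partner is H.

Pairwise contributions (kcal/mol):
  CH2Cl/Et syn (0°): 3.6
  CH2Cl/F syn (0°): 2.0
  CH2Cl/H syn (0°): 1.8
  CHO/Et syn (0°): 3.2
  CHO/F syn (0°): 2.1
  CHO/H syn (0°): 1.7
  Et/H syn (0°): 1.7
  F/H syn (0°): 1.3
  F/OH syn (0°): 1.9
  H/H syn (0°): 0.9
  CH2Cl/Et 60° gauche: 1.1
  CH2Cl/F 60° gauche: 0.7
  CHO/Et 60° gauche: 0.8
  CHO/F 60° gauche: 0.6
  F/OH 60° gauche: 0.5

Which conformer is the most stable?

A (eclipsed): CH2Cl–Et eclipsed, CHO–F eclipsed, H–H eclipsed; 3.6 + 2.1 + 0.9 = 6.6 kcal/mol.
B (staggered): CH2Cl–F gauche, CHO–Et gauche; 0.7 + 0.8 = 1.5 kcal/mol.
C (staggered): CH2Cl–F gauche, CH2Cl–Et gauche, CHO–F gauche; 0.7 + 1.1 + 0.6 = 2.4 kcal/mol.
D (eclipsed): CH2Cl–F eclipsed, CHO–H eclipsed, H–Et eclipsed; 2.0 + 1.7 + 1.7 = 5.4 kcal/mol.
B has the lowest total (1.5 kcal/mol).

B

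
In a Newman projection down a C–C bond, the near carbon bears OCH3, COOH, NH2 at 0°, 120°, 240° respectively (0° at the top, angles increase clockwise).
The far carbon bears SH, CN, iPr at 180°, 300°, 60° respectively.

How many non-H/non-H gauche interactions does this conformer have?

6

Non-H gauche pairs: OCH3(0°)/CN(300°); OCH3(0°)/iPr(60°); COOH(120°)/SH(180°); COOH(120°)/iPr(60°); NH2(240°)/SH(180°); NH2(240°)/CN(300°) — 6 interactions.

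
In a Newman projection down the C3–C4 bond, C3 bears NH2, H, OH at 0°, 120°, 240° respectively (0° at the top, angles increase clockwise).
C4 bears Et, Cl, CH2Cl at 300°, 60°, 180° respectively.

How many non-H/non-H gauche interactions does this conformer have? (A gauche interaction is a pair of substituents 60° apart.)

4

Non-H gauche pairs: NH2(0°)/Et(300°); NH2(0°)/Cl(60°); OH(240°)/Et(300°); OH(240°)/CH2Cl(180°) — 4 interactions.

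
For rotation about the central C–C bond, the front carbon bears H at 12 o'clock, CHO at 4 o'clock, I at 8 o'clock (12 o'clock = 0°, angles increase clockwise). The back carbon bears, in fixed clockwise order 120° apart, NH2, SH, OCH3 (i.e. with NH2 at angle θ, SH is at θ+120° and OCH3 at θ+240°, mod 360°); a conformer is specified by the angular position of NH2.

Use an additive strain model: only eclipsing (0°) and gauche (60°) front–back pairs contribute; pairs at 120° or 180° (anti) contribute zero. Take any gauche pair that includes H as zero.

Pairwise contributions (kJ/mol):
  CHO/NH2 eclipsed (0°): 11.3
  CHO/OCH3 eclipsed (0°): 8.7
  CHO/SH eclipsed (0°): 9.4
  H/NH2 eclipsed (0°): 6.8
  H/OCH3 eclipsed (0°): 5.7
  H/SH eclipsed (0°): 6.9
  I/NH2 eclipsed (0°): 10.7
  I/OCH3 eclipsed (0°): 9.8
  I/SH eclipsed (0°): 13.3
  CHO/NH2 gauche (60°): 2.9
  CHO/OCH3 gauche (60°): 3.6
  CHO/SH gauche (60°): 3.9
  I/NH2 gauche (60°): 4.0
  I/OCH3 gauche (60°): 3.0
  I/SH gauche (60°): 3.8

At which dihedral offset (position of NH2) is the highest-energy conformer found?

120°

NH2 at 0° (eclipsed): H(0°)/NH2(0°) eclipsed 6.8; CHO(120°)/SH(120°) eclipsed 9.4; I(240°)/OCH3(240°) eclipsed 9.8 → 26.0 kJ/mol.
NH2 at 60° (staggered): CHO(120°)/NH2(60°) gauche 2.9; CHO(120°)/SH(180°) gauche 3.9; I(240°)/SH(180°) gauche 3.8; I(240°)/OCH3(300°) gauche 3.0 → 13.6 kJ/mol.
NH2 at 120° (eclipsed): H(0°)/OCH3(0°) eclipsed 5.7; CHO(120°)/NH2(120°) eclipsed 11.3; I(240°)/SH(240°) eclipsed 13.3 → 30.3 kJ/mol.
NH2 at 180° (staggered): CHO(120°)/NH2(180°) gauche 2.9; CHO(120°)/OCH3(60°) gauche 3.6; I(240°)/NH2(180°) gauche 4.0; I(240°)/SH(300°) gauche 3.8 → 14.3 kJ/mol.
NH2 at 240° (eclipsed): H(0°)/SH(0°) eclipsed 6.9; CHO(120°)/OCH3(120°) eclipsed 8.7; I(240°)/NH2(240°) eclipsed 10.7 → 26.3 kJ/mol.
NH2 at 300° (staggered): CHO(120°)/SH(60°) gauche 3.9; CHO(120°)/OCH3(180°) gauche 3.6; I(240°)/NH2(300°) gauche 4.0; I(240°)/OCH3(180°) gauche 3.0 → 14.5 kJ/mol.
The maximum (30.3 kJ/mol) occurs with NH2 at 120°.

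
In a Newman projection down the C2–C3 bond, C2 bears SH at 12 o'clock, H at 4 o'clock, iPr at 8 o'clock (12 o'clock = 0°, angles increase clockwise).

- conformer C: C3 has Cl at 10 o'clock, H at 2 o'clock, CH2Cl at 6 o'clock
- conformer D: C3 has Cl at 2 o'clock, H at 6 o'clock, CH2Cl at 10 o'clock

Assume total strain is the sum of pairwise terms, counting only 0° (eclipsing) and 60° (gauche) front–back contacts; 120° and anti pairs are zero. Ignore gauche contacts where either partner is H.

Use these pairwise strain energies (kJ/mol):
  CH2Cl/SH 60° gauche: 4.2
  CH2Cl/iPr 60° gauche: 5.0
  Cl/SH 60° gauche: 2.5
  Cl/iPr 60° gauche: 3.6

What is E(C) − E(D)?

-0.6 kJ/mol

C (staggered): SH(0°)/Cl(300°) gauche 2.5; iPr(240°)/Cl(300°) gauche 3.6; iPr(240°)/CH2Cl(180°) gauche 5.0 → 11.1 kJ/mol.
D (staggered): SH(0°)/Cl(60°) gauche 2.5; SH(0°)/CH2Cl(300°) gauche 4.2; iPr(240°)/CH2Cl(300°) gauche 5.0 → 11.7 kJ/mol.
E(C) − E(D) = 11.1 − 11.7 = -0.6 kJ/mol.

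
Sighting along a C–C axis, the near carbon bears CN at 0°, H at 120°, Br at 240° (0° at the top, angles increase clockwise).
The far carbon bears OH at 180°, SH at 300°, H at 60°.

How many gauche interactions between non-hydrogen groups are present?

3

Non-H gauche pairs: CN(0°)/SH(300°); Br(240°)/OH(180°); Br(240°)/SH(300°) — 3 interactions.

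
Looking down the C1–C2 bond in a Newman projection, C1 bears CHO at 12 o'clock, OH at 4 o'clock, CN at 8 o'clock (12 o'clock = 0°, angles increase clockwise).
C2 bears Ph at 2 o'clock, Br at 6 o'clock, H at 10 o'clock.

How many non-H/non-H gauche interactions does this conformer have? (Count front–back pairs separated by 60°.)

Non-H gauche pairs: CHO(0°)/Ph(60°); OH(120°)/Ph(60°); OH(120°)/Br(180°); CN(240°)/Br(180°) — 4 interactions.

4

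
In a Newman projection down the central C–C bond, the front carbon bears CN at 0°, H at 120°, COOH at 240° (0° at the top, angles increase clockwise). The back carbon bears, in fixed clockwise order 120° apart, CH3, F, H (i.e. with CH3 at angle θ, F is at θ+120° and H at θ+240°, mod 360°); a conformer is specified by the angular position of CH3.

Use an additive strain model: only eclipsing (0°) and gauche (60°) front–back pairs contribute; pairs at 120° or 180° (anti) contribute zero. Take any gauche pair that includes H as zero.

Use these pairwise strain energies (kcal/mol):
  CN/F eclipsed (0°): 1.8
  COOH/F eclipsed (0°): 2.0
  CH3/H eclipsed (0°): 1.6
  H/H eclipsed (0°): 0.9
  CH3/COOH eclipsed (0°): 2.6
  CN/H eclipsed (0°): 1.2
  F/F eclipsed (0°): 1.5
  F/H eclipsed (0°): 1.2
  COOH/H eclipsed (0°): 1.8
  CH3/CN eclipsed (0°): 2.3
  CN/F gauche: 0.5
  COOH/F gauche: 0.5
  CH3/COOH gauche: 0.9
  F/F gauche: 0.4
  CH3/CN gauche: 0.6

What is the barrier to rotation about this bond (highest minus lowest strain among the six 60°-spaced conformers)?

4.2 kcal/mol

CH3 at 0° (eclipsed): CN–CH3 eclipsed, H–F eclipsed, COOH–H eclipsed; 2.3 + 1.2 + 1.8 = 5.3 kcal/mol.
CH3 at 60° (staggered): CN–CH3 gauche, COOH–F gauche; 0.6 + 0.5 = 1.1 kcal/mol.
CH3 at 120° (eclipsed): CN–H eclipsed, H–CH3 eclipsed, COOH–F eclipsed; 1.2 + 1.6 + 2.0 = 4.8 kcal/mol.
CH3 at 180° (staggered): CN–F gauche, COOH–CH3 gauche, COOH–F gauche; 0.5 + 0.9 + 0.5 = 1.9 kcal/mol.
CH3 at 240° (eclipsed): CN–F eclipsed, H–H eclipsed, COOH–CH3 eclipsed; 1.8 + 0.9 + 2.6 = 5.3 kcal/mol.
CH3 at 300° (staggered): CN–CH3 gauche, CN–F gauche, COOH–CH3 gauche; 0.6 + 0.5 + 0.9 = 2.0 kcal/mol.
Max at 0° (5.3 kcal/mol), min at 60° (1.1 kcal/mol); barrier = 4.2 kcal/mol.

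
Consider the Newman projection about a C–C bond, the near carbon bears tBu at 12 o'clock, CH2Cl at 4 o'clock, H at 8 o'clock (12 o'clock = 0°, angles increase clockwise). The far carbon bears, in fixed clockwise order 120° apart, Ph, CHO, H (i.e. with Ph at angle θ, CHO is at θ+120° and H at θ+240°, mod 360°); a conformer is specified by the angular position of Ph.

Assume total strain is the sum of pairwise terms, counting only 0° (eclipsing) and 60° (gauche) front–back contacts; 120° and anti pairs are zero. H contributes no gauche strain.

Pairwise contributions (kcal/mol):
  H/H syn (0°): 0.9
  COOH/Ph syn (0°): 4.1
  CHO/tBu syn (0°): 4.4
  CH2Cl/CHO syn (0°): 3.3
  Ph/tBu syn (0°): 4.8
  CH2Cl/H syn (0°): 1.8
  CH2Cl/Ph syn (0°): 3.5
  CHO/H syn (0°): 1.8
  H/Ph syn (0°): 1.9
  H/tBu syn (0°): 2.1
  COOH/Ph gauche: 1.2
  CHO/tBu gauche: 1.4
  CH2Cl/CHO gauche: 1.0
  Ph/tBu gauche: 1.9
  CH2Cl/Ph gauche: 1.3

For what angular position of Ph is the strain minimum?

Ph at 0° is eclipsed. tBu at 0° is eclipsed with Ph at 0° (4.8); CH2Cl at 120° is eclipsed with CHO at 120° (3.3); H at 240° is eclipsed with H at 240° (0.9). Total 9.0 kcal/mol.
Ph at 60° is staggered. tBu at 0° is gauche with Ph at 60° (1.9); CH2Cl at 120° is gauche with Ph at 60° (1.3); CH2Cl at 120° is gauche with CHO at 180° (1.0). Total 4.2 kcal/mol.
Ph at 120° is eclipsed. tBu at 0° is eclipsed with H at 0° (2.1); CH2Cl at 120° is eclipsed with Ph at 120° (3.5); H at 240° is eclipsed with CHO at 240° (1.8). Total 7.4 kcal/mol.
Ph at 180° is staggered. tBu at 0° is gauche with CHO at 300° (1.4); CH2Cl at 120° is gauche with Ph at 180° (1.3). Total 2.7 kcal/mol.
Ph at 240° is eclipsed. tBu at 0° is eclipsed with CHO at 0° (4.4); CH2Cl at 120° is eclipsed with H at 120° (1.8); H at 240° is eclipsed with Ph at 240° (1.9). Total 8.1 kcal/mol.
Ph at 300° is staggered. tBu at 0° is gauche with Ph at 300° (1.9); tBu at 0° is gauche with CHO at 60° (1.4); CH2Cl at 120° is gauche with CHO at 60° (1.0). Total 4.3 kcal/mol.
The minimum (2.7 kcal/mol) occurs with Ph at 180°.

180°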